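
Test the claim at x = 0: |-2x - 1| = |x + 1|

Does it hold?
x = 0: LHS = |-2·0 - 1| = |-1| = 1, RHS = |0 + 1| = |1| = 1; 1 = 1 — holds

The relation is satisfied at x = 0.

Answer: Yes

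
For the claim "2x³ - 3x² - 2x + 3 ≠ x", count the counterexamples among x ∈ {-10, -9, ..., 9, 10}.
Track d = LHS − RHS over the integers in [-10, 10]. Equality would need d = 0, but d changes sign only between consecutive integers, jumping over 0:
x = -2: LHS = 2·(-2)³ - 3·(-2)² - 2·(-2) + 3 = -21; -21 ≠ -2 — holds  (d = -19)
x = -1: LHS = 2·(-1)³ - 3·(-1)² - 2·(-1) + 3 = 0; 0 ≠ -1 — holds  (d = 1)
x = 0: LHS = 2·0³ - 3·0² - 2·0 + 3 = 3; 3 ≠ 0 — holds  (d = 3)
x = 1: LHS = 2·1³ - 3·1² - 2·1 + 3 = 0; 0 ≠ 1 — holds  (d = -1)
x = 1: LHS = 2·1³ - 3·1² - 2·1 + 3 = 0; 0 ≠ 1 — holds  (d = -1)
x = 2: LHS = 2·2³ - 3·2² - 2·2 + 3 = 3; 3 ≠ 2 — holds  (d = 1)
Away from these crossings d keeps a constant sign, and checking every integer in [-10, 10] confirms d ≠ 0 throughout. Hence the two sides are never equal, so the relation holds for every integer in [-10, 10].

No counterexample appears in that range.

Answer: 0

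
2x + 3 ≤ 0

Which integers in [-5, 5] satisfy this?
Holds for: {-5, -4, -3, -2}
Fails for: {-1, 0, 1, 2, 3, 4, 5}

Answer: {-5, -4, -3, -2}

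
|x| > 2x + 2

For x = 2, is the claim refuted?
Substitute x = 2 into the relation:
x = 2: LHS = |2| = 2, RHS = 2·2 + 2 = 6; 2 > 6 — FAILS

Since the claim fails at x = 2, this value is a counterexample.

Answer: Yes, x = 2 is a counterexample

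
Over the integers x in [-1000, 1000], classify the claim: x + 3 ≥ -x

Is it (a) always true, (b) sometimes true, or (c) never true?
Holds at x = 0: LHS = 0 + 3 = 3, RHS = -0 = 0; 3 ≥ 0 — holds
Fails at x = -2: LHS = (-2) + 3 = 1, RHS = -(-2) = 2; 1 ≥ 2 — FAILS
It is satisfied by some integers in the range but not all.

Answer: Sometimes true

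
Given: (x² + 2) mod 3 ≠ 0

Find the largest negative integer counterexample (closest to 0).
Testing negative integers from -1 downward:
x = -1: LHS = ((-1)² + 2) mod 3 = 3 mod 3 = 0; 0 ≠ 0 — FAILS  ← closest negative counterexample to 0

Answer: x = -1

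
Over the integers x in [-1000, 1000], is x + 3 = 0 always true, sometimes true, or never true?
Holds at x = -3: LHS = (-3) + 3 = 0; 0 = 0 — holds
Fails at x = 0: LHS = 0 + 3 = 3; 3 = 0 — FAILS
It is satisfied by some integers in the range but not all.

Answer: Sometimes true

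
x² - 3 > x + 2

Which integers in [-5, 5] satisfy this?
Holds for: {-5, -4, -3, -2, 3, 4, 5}
Fails for: {-1, 0, 1, 2}

Answer: {-5, -4, -3, -2, 3, 4, 5}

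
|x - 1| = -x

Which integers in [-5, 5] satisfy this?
Over all integers in [-5, 5], LHS − RHS is always positive; it is smallest at x = 0, where it equals 1:
x = 0: LHS = |0 - 1| = |-1| = 1, RHS = -0 = 0; 1 = 0 — FAILS
At the ends of the range:
x = -5: LHS = |(-5) - 1| = |-6| = 6, RHS = -(-5) = 5; 6 = 5 — FAILS
x = 5: LHS = |5 - 1| = |4| = 4; 4 = -5 — FAILS
Hence LHS − RHS is never 0, i.e. the two sides are never equal, so the claimed relation (=) fails for every integer in [-5, 5].

Answer: None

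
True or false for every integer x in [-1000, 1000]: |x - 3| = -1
The claim fails at x = 0:
x = 0: LHS = |0 - 3| = |-3| = 3; 3 = -1 — FAILS

Because a single integer refutes it, the statement is false.

Answer: False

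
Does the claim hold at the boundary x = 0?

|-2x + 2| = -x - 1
x = 0: LHS = |-2·0 + 2| = |2| = 2, RHS = -0 - 1 = -1; 2 = -1 — FAILS

The relation fails at x = 0, so x = 0 is a counterexample.

Answer: No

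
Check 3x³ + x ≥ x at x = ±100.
x = 100: LHS = 3·100³ + 100 = 3000100; 3000100 ≥ 100 — holds
x = -100: LHS = 3·(-100)³ + (-100) = -3000100; -3000100 ≥ -100 — FAILS

Answer: Partially: holds for x = 100, fails for x = -100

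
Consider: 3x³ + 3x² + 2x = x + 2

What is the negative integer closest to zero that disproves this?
Testing negative integers from -1 downward:
x = -1: LHS = 3·(-1)³ + 3·(-1)² + 2·(-1) = -2, RHS = (-1) + 2 = 1; -2 = 1 — FAILS  ← closest negative counterexample to 0

Answer: x = -1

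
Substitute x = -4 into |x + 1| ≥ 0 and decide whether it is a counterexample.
Substitute x = -4 into the relation:
x = -4: LHS = |(-4) + 1| = |-3| = 3; 3 ≥ 0 — holds

The relation holds at x = -4, so it is not a counterexample.

Answer: No, x = -4 is not a counterexample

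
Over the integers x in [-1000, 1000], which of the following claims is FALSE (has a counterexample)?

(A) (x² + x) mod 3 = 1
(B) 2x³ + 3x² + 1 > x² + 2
(A) x = 0: LHS = (0² + 0) mod 3 = 0 mod 3 = 0; 0 = 1 — FAILS
(B) x = 0: LHS = 2·0³ + 3·0² + 1 = 1, RHS = 0² + 2 = 2; 1 > 2 — FAILS

Answer: Both A and B are false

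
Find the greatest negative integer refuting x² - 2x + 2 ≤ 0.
Testing negative integers from -1 downward:
x = -1: LHS = (-1)² - 2·(-1) + 2 = 5; 5 ≤ 0 — FAILS  ← closest negative counterexample to 0

Answer: x = -1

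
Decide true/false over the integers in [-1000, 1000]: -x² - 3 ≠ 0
Over all integers in [-1000, 1000], LHS − RHS is always negative; it is closest to 0 at x = 0, where it equals -3:
x = 0: LHS = -0² - 3 = -3; -3 ≠ 0 — holds
At the ends of the range:
x = -1000: LHS = -(-1000)² - 3 = -1000003; -1000003 ≠ 0 — holds
x = 1000: LHS = -1000² - 3 = -1000003; -1000003 ≠ 0 — holds
Hence LHS − RHS is never 0, i.e. the two sides are never equal, so the relation holds for every integer in [-1000, 1000].

No counterexample exists.

Answer: True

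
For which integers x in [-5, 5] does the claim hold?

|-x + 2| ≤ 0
Holds for: {2}
Fails for: {-5, -4, -3, -2, -1, 0, 1, 3, 4, 5}

Answer: {2}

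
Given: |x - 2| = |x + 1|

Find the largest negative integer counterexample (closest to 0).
Testing negative integers from -1 downward:
x = -1: LHS = |(-1) - 2| = |-3| = 3, RHS = |(-1) + 1| = |0| = 0; 3 = 0 — FAILS  ← closest negative counterexample to 0

Answer: x = -1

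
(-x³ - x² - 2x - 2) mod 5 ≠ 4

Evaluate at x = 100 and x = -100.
x = 100: LHS = (-100³ - 100² - 2·100 - 2) mod 5 = (-1010202) mod 5 = 3; 3 ≠ 4 — holds
x = -100: LHS = (-(-100)³ - (-100)² - 2·(-100) - 2) mod 5 = 990198 mod 5 = 3; 3 ≠ 4 — holds

Answer: Yes, holds for both x = 100 and x = -100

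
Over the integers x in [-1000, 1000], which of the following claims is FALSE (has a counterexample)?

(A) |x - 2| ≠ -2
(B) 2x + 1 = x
(A) An absolute value is never negative, so the left side is ≥ 0 for every x, while the right side is -2. Tightest case in [-1000, 1000] is x = 2:
x = 2: LHS = |2 - 2| = |0| = 0; 0 ≠ -2 — holds
Hence LHS − RHS is never 0, i.e. the two sides are never equal, so the relation holds for every integer in [-1000, 1000].

(B) x = 0: LHS = 2·0 + 1 = 1; 1 = 0 — FAILS

Only (B) has a counterexample.

Answer: B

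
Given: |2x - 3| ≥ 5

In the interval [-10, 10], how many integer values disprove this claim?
Counterexamples in [-10, 10]: {0, 1, 2, 3}.

Counting them gives 4 values.

Answer: 4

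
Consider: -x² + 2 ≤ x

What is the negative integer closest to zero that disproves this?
Testing negative integers from -1 downward:
x = -1: LHS = -(-1)² + 2 = 1; 1 ≤ -1 — FAILS  ← closest negative counterexample to 0

Answer: x = -1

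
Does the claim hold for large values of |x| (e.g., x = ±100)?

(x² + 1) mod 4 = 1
x = 100: LHS = (100² + 1) mod 4 = 10001 mod 4 = 1; 1 = 1 — holds
x = -100: LHS = ((-100)² + 1) mod 4 = 10001 mod 4 = 1; 1 = 1 — holds

Answer: Yes, holds for both x = 100 and x = -100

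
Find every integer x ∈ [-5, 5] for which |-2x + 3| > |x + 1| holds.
Holds for: {-5, -4, -3, -2, -1, 0, 5}
Fails for: {1, 2, 3, 4}

Answer: {-5, -4, -3, -2, -1, 0, 5}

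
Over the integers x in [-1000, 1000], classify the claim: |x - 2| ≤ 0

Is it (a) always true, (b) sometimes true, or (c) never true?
Holds at x = 2: LHS = |2 - 2| = |0| = 0; 0 ≤ 0 — holds
Fails at x = 0: LHS = |0 - 2| = |-2| = 2; 2 ≤ 0 — FAILS
It is satisfied by some integers in the range but not all.

Answer: Sometimes true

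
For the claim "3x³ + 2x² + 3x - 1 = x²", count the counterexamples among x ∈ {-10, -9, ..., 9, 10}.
Counterexamples in [-10, 10]: {-10, -9, -8, -7, -6, -5, -4, -3, -2, -1, 0, 1, 2, 3, 4, 5, 6, 7, 8, 9, 10}.

Counting them gives 21 values.

Answer: 21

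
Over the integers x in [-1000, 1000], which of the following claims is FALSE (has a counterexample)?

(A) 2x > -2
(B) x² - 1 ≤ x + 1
(A) x = -1: LHS = 2·(-1) = -2; -2 > -2 — FAILS
(B) x = -2: LHS = (-2)² - 1 = 3, RHS = (-2) + 1 = -1; 3 ≤ -1 — FAILS

Answer: Both A and B are false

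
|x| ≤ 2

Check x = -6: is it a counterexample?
Substitute x = -6 into the relation:
x = -6: LHS = |-6| = 6; 6 ≤ 2 — FAILS

Since the claim fails at x = -6, this value is a counterexample.

Answer: Yes, x = -6 is a counterexample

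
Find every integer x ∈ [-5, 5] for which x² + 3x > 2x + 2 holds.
Holds for: {-5, -4, -3, 2, 3, 4, 5}
Fails for: {-2, -1, 0, 1}

Answer: {-5, -4, -3, 2, 3, 4, 5}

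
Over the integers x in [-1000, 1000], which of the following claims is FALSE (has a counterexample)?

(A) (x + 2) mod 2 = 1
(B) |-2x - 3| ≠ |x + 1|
(A) x = 0: LHS = (0 + 2) mod 2 = 2 mod 2 = 0; 0 = 1 — FAILS
(B) x = -2: LHS = |-2·(-2) - 3| = |1| = 1, RHS = |(-2) + 1| = |-1| = 1; 1 ≠ 1 — FAILS

Answer: Both A and B are false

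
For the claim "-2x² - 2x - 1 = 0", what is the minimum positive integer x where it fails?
Testing positive integers:
x = 1: LHS = -2·1² - 2·1 - 1 = -5; -5 = 0 — FAILS  ← smallest positive counterexample

Answer: x = 1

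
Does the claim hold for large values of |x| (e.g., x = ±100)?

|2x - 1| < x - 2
x = 100: LHS = |2·100 - 1| = |199| = 199, RHS = 100 - 2 = 98; 199 < 98 — FAILS
x = -100: LHS = |2·(-100) - 1| = |-201| = 201, RHS = (-100) - 2 = -102; 201 < -102 — FAILS

Answer: No, fails for both x = 100 and x = -100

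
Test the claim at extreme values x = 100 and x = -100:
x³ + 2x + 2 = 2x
x = 100: LHS = 100³ + 2·100 + 2 = 1000202, RHS = 2·100 = 200; 1000202 = 200 — FAILS
x = -100: LHS = (-100)³ + 2·(-100) + 2 = -1000198, RHS = 2·(-100) = -200; -1000198 = -200 — FAILS

Answer: No, fails for both x = 100 and x = -100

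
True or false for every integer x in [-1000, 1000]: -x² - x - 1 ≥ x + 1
The claim fails at x = 0:
x = 0: LHS = -0² - 0 - 1 = -1, RHS = 0 + 1 = 1; -1 ≥ 1 — FAILS

Because a single integer refutes it, the statement is false.

Answer: False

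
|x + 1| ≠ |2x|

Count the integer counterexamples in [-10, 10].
Counterexamples in [-10, 10]: {1}.

Counting them gives 1 values.

Answer: 1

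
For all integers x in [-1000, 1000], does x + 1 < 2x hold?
The claim fails at x = 0:
x = 0: LHS = 0 + 1 = 1, RHS = 2·0 = 0; 1 < 0 — FAILS

Because a single integer refutes it, the statement is false.

Answer: False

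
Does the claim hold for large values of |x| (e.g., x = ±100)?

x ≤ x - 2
x = 100: RHS = 100 - 2 = 98; 100 ≤ 98 — FAILS
x = -100: RHS = (-100) - 2 = -102; -100 ≤ -102 — FAILS

Answer: No, fails for both x = 100 and x = -100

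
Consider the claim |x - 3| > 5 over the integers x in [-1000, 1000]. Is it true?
The claim fails at x = 0:
x = 0: LHS = |0 - 3| = |-3| = 3; 3 > 5 — FAILS

Because a single integer refutes it, the statement is false.

Answer: False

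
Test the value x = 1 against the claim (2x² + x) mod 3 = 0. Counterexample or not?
Substitute x = 1 into the relation:
x = 1: LHS = (2·1² + 1) mod 3 = 3 mod 3 = 0; 0 = 0 — holds

The claim holds here, so x = 1 is not a counterexample. (A counterexample exists elsewhere, e.g. x = -1.)

Answer: No, x = 1 is not a counterexample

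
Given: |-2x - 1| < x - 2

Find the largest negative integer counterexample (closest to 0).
Testing negative integers from -1 downward:
x = -1: LHS = |-2·(-1) - 1| = |1| = 1, RHS = (-1) - 2 = -3; 1 < -3 — FAILS  ← closest negative counterexample to 0

Answer: x = -1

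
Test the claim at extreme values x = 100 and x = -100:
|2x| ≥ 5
x = 100: LHS = |2·100| = |200| = 200; 200 ≥ 5 — holds
x = -100: LHS = |2·(-100)| = |-200| = 200; 200 ≥ 5 — holds

Answer: Yes, holds for both x = 100 and x = -100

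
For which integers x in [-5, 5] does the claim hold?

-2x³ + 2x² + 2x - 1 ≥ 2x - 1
Holds for: {-5, -4, -3, -2, -1, 0, 1}
Fails for: {2, 3, 4, 5}

Answer: {-5, -4, -3, -2, -1, 0, 1}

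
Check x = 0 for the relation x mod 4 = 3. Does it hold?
x = 0: LHS = 0 mod 4 = 0; 0 = 3 — FAILS

The relation fails at x = 0, so x = 0 is a counterexample.

Answer: No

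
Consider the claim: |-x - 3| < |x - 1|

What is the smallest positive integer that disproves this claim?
Testing positive integers:
x = 1: LHS = |-1 - 3| = |-4| = 4, RHS = |1 - 1| = |0| = 0; 4 < 0 — FAILS  ← smallest positive counterexample

Answer: x = 1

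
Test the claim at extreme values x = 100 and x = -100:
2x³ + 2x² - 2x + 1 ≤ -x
x = 100: LHS = 2·100³ + 2·100² - 2·100 + 1 = 2019801; 2019801 ≤ -100 — FAILS
x = -100: LHS = 2·(-100)³ + 2·(-100)² - 2·(-100) + 1 = -1979799, RHS = -(-100) = 100; -1979799 ≤ 100 — holds

Answer: Partially: fails for x = 100, holds for x = -100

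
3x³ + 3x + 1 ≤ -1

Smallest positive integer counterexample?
Testing positive integers:
x = 1: LHS = 3·1³ + 3·1 + 1 = 7; 7 ≤ -1 — FAILS  ← smallest positive counterexample

Answer: x = 1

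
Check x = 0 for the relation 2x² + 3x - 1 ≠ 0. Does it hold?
x = 0: LHS = 2·0² + 3·0 - 1 = -1; -1 ≠ 0 — holds

The relation is satisfied at x = 0.

Answer: Yes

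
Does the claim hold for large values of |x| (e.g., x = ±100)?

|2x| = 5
x = 100: LHS = |2·100| = |200| = 200; 200 = 5 — FAILS
x = -100: LHS = |2·(-100)| = |-200| = 200; 200 = 5 — FAILS

Answer: No, fails for both x = 100 and x = -100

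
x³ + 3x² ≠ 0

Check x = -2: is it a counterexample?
Substitute x = -2 into the relation:
x = -2: LHS = (-2)³ + 3·(-2)² = 4; 4 ≠ 0 — holds

The claim holds here, so x = -2 is not a counterexample. (A counterexample exists elsewhere, e.g. x = 0.)

Answer: No, x = -2 is not a counterexample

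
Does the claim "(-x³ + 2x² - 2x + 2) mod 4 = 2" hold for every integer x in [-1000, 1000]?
The claim fails at x = 1:
x = 1: LHS = (-1³ + 2·1² - 2·1 + 2) mod 4 = 1 mod 4 = 1; 1 = 2 — FAILS

Because a single integer refutes it, the statement is false.

Answer: False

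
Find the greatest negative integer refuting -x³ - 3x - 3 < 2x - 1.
Testing negative integers from -1 downward:
x = -1: LHS = -(-1)³ - 3·(-1) - 3 = 1, RHS = 2·(-1) - 1 = -3; 1 < -3 — FAILS  ← closest negative counterexample to 0

Answer: x = -1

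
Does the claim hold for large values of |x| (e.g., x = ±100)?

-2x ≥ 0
x = 100: LHS = -2·100 = -200; -200 ≥ 0 — FAILS
x = -100: LHS = -2·(-100) = 200; 200 ≥ 0 — holds

Answer: Partially: fails for x = 100, holds for x = -100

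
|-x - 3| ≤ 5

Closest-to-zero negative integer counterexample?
Testing negative integers from -1 downward:
(x = -1 through x = -3 all satisfy the relation; showing from x = -4.)
x = -4: LHS = |-(-4) - 3| = |1| = 1; 1 ≤ 5 — holds
x = -5: LHS = |-(-5) - 3| = |2| = 2; 2 ≤ 5 — holds
x = -6: LHS = |-(-6) - 3| = |3| = 3; 3 ≤ 5 — holds
x = -7: LHS = |-(-7) - 3| = |4| = 4; 4 ≤ 5 — holds
x = -8: LHS = |-(-8) - 3| = |5| = 5; 5 ≤ 5 — holds
x = -9: LHS = |-(-9) - 3| = |6| = 6; 6 ≤ 5 — FAILS  ← closest negative counterexample to 0

Answer: x = -9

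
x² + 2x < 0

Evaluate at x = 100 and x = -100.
x = 100: LHS = 100² + 2·100 = 10200; 10200 < 0 — FAILS
x = -100: LHS = (-100)² + 2·(-100) = 9800; 9800 < 0 — FAILS

Answer: No, fails for both x = 100 and x = -100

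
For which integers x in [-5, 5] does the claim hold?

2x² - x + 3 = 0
Over all integers in [-5, 5], LHS − RHS is always positive; it is smallest at x = 0, where it equals 3:
x = 0: LHS = 2·0² - 0 + 3 = 3; 3 = 0 — FAILS
At the ends of the range:
x = -5: LHS = 2·(-5)² - (-5) + 3 = 58; 58 = 0 — FAILS
x = 5: LHS = 2·5² - 5 + 3 = 48; 48 = 0 — FAILS
Hence LHS − RHS is never 0, i.e. the two sides are never equal, so the claimed relation (=) fails for every integer in [-5, 5].

Answer: None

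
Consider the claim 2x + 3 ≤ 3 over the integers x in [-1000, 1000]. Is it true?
The claim fails at x = 1:
x = 1: LHS = 2·1 + 3 = 5; 5 ≤ 3 — FAILS

Because a single integer refutes it, the statement is false.

Answer: False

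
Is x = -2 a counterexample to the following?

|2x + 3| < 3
Substitute x = -2 into the relation:
x = -2: LHS = |2·(-2) + 3| = |-1| = 1; 1 < 3 — holds

The claim holds here, so x = -2 is not a counterexample. (A counterexample exists elsewhere, e.g. x = 0.)

Answer: No, x = -2 is not a counterexample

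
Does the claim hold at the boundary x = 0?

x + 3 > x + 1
x = 0: LHS = 0 + 3 = 3, RHS = 0 + 1 = 1; 3 > 1 — holds

The relation is satisfied at x = 0.

Answer: Yes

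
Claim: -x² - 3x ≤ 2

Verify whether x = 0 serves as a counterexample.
Substitute x = 0 into the relation:
x = 0: LHS = -0² - 3·0 = 0; 0 ≤ 2 — holds

The relation holds at x = 0, so it is not a counterexample.

Answer: No, x = 0 is not a counterexample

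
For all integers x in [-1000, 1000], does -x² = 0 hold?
The claim fails at x = 1:
x = 1: LHS = -1² = -1; -1 = 0 — FAILS

Because a single integer refutes it, the statement is false.

Answer: False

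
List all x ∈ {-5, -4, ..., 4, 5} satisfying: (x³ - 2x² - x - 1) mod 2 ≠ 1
For a polynomial with integer coefficients, its value mod 2 depends only on x mod 2, so it suffices to check one representative of each residue class, x = 0, 1:
x = 0: LHS = (0³ - 2·0² - 0 - 1) mod 2 = (-1) mod 2 = 1; 1 ≠ 1 — FAILS
x = 1: LHS = (1³ - 2·1² - 1 - 1) mod 2 = (-3) mod 2 = 1; 1 ≠ 1 — FAILS
The relation fails in every residue class, so the claimed relation (≠) fails for every integer in [-5, 5].

Answer: None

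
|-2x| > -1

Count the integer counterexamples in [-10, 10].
An absolute value is never negative, so the left side is ≥ 0 for every x, while the right side is -1. Tightest case in [-10, 10] is x = 0:
x = 0: LHS = |-2·0| = |0| = 0; 0 > -1 — holds
Hence LHS − RHS is never zero or negative, i.e. LHS > RHS throughout, so the relation holds for every integer in [-10, 10].

No counterexample appears in that range.

Answer: 0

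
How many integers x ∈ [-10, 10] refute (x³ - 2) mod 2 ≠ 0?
Counterexamples in [-10, 10]: {-10, -8, -6, -4, -2, 0, 2, 4, 6, 8, 10}.

Counting them gives 11 values.

Answer: 11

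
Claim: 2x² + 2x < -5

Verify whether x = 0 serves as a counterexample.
Substitute x = 0 into the relation:
x = 0: LHS = 2·0² + 2·0 = 0; 0 < -5 — FAILS

Since the claim fails at x = 0, this value is a counterexample.

Answer: Yes, x = 0 is a counterexample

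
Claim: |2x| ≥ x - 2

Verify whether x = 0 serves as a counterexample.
Substitute x = 0 into the relation:
x = 0: LHS = |2·0| = |0| = 0, RHS = 0 - 2 = -2; 0 ≥ -2 — holds

The relation holds at x = 0, so it is not a counterexample.

Answer: No, x = 0 is not a counterexample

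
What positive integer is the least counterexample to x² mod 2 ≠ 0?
Testing positive integers:
x = 1: LHS = (1²) mod 2 = 1 mod 2 = 1; 1 ≠ 0 — holds
x = 2: LHS = (2²) mod 2 = 4 mod 2 = 0; 0 ≠ 0 — FAILS  ← smallest positive counterexample

Answer: x = 2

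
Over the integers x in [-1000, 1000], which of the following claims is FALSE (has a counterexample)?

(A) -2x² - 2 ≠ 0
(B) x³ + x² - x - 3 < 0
(A) Over all integers in [-1000, 1000], LHS − RHS is always negative; it is closest to 0 at x = 0, where it equals -2:
x = 0: LHS = -2·0² - 2 = -2; -2 ≠ 0 — holds
At the ends of the range:
x = -1000: LHS = -2·(-1000)² - 2 = -2000002; -2000002 ≠ 0 — holds
x = 1000: LHS = -2·1000² - 2 = -2000002; -2000002 ≠ 0 — holds
Hence LHS − RHS is never 0, i.e. the two sides are never equal, so the relation holds for every integer in [-1000, 1000].

(B) x = 2: LHS = 2³ + 2² - 2 - 3 = 7; 7 < 0 — FAILS

Only (B) has a counterexample.

Answer: B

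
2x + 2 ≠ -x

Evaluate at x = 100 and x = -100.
x = 100: LHS = 2·100 + 2 = 202; 202 ≠ -100 — holds
x = -100: LHS = 2·(-100) + 2 = -198, RHS = -(-100) = 100; -198 ≠ 100 — holds

Answer: Yes, holds for both x = 100 and x = -100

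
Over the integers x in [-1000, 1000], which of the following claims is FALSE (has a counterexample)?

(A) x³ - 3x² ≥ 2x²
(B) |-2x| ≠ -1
(A) x = 1: LHS = 1³ - 3·1² = -2, RHS = 2·1² = 2; -2 ≥ 2 — FAILS

(B) An absolute value is never negative, so the left side is ≥ 0 for every x, while the right side is -1. Tightest case in [-1000, 1000] is x = 0:
x = 0: LHS = |-2·0| = |0| = 0; 0 ≠ -1 — holds
Hence LHS − RHS is never 0, i.e. the two sides are never equal, so the relation holds for every integer in [-1000, 1000].

Only (A) has a counterexample.

Answer: A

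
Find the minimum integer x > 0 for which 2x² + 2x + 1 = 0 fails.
Testing positive integers:
x = 1: LHS = 2·1² + 2·1 + 1 = 5; 5 = 0 — FAILS  ← smallest positive counterexample

Answer: x = 1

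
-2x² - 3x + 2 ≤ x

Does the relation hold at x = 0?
x = 0: LHS = -2·0² - 3·0 + 2 = 2; 2 ≤ 0 — FAILS

The relation fails at x = 0, so x = 0 is a counterexample.

Answer: No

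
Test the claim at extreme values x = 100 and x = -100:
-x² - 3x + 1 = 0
x = 100: LHS = -100² - 3·100 + 1 = -10299; -10299 = 0 — FAILS
x = -100: LHS = -(-100)² - 3·(-100) + 1 = -9699; -9699 = 0 — FAILS

Answer: No, fails for both x = 100 and x = -100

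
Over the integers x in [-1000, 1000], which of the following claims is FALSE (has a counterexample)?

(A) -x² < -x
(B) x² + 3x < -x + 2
(A) x = 0: LHS = -0² = 0, RHS = -0 = 0; 0 < 0 — FAILS
(B) x = 1: LHS = 1² + 3·1 = 4, RHS = -1 + 2 = 1; 4 < 1 — FAILS

Answer: Both A and B are false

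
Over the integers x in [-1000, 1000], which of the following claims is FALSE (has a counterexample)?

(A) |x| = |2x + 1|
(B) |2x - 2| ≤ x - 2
(A) x = 0: LHS = |0| = 0, RHS = |2·0 + 1| = |1| = 1; 0 = 1 — FAILS
(B) x = 0: LHS = |2·0 - 2| = |-2| = 2, RHS = 0 - 2 = -2; 2 ≤ -2 — FAILS

Answer: Both A and B are false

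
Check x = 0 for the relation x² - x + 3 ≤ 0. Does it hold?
x = 0: LHS = 0² - 0 + 3 = 3; 3 ≤ 0 — FAILS

The relation fails at x = 0, so x = 0 is a counterexample.

Answer: No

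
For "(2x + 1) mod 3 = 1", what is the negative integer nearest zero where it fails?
Testing negative integers from -1 downward:
x = -1: LHS = (2·(-1) + 1) mod 3 = (-1) mod 3 = 2; 2 = 1 — FAILS  ← closest negative counterexample to 0

Answer: x = -1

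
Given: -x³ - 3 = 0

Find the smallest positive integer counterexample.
Testing positive integers:
x = 1: LHS = -1³ - 3 = -4; -4 = 0 — FAILS  ← smallest positive counterexample

Answer: x = 1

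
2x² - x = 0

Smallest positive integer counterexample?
Testing positive integers:
x = 1: LHS = 2·1² - 1 = 1; 1 = 0 — FAILS  ← smallest positive counterexample

Answer: x = 1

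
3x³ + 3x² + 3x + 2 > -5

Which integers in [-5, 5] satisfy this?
Holds for: {-1, 0, 1, 2, 3, 4, 5}
Fails for: {-5, -4, -3, -2}

Answer: {-1, 0, 1, 2, 3, 4, 5}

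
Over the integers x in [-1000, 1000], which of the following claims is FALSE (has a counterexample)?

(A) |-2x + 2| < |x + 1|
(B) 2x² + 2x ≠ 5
(A) x = 0: LHS = |-2·0 + 2| = |2| = 2, RHS = |0 + 1| = |1| = 1; 2 < 1 — FAILS

(B) Track d = LHS − RHS over the integers in [-1000, 1000]. Equality would need d = 0, but d changes sign only between consecutive integers, jumping over 0:
x = -3: LHS = 2·(-3)² + 2·(-3) = 12; 12 ≠ 5 — holds  (d = 7)
x = -2: LHS = 2·(-2)² + 2·(-2) = 4; 4 ≠ 5 — holds  (d = -1)
x = 1: LHS = 2·1² + 2·1 = 4; 4 ≠ 5 — holds  (d = -1)
x = 2: LHS = 2·2² + 2·2 = 12; 12 ≠ 5 — holds  (d = 7)
Away from these crossings d keeps a constant sign, and checking every integer in [-1000, 1000] confirms d ≠ 0 throughout. Hence the two sides are never equal, so the relation holds for every integer in [-1000, 1000].

Only (A) has a counterexample.

Answer: A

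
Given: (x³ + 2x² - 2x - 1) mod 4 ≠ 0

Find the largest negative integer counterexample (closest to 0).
Testing negative integers from -1 downward:
x = -1: LHS = ((-1)³ + 2·(-1)² - 2·(-1) - 1) mod 4 = 2 mod 4 = 2; 2 ≠ 0 — holds
x = -2: LHS = ((-2)³ + 2·(-2)² - 2·(-2) - 1) mod 4 = 3 mod 4 = 3; 3 ≠ 0 — holds
x = -3: LHS = ((-3)³ + 2·(-3)² - 2·(-3) - 1) mod 4 = (-4) mod 4 = 0; 0 ≠ 0 — FAILS  ← closest negative counterexample to 0

Answer: x = -3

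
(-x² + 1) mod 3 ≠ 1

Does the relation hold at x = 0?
x = 0: LHS = (-0² + 1) mod 3 = 1 mod 3 = 1; 1 ≠ 1 — FAILS

The relation fails at x = 0, so x = 0 is a counterexample.

Answer: No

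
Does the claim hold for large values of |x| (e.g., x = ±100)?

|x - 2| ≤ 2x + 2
x = 100: LHS = |100 - 2| = |98| = 98, RHS = 2·100 + 2 = 202; 98 ≤ 202 — holds
x = -100: LHS = |(-100) - 2| = |-102| = 102, RHS = 2·(-100) + 2 = -198; 102 ≤ -198 — FAILS

Answer: Partially: holds for x = 100, fails for x = -100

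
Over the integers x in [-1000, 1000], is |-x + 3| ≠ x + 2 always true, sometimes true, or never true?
Track d = LHS − RHS over the integers in [-1000, 1000]. Equality would need d = 0, but d changes sign only between consecutive integers, jumping over 0:
x = 0: LHS = |-0 + 3| = |3| = 3, RHS = 0 + 2 = 2; 3 ≠ 2 — holds  (d = 1)
x = 1: LHS = |-1 + 3| = |2| = 2, RHS = 1 + 2 = 3; 2 ≠ 3 — holds  (d = -1)
Away from these crossings d keeps a constant sign, and checking every integer in [-1000, 1000] confirms d ≠ 0 throughout. Hence the two sides are never equal, so the relation holds for every integer in [-1000, 1000].

No counterexample exists.

Answer: Always true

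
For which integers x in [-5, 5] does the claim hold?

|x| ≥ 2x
Holds for: {-5, -4, -3, -2, -1, 0}
Fails for: {1, 2, 3, 4, 5}

Answer: {-5, -4, -3, -2, -1, 0}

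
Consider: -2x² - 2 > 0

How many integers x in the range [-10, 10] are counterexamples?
Counterexamples in [-10, 10]: {-10, -9, -8, -7, -6, -5, -4, -3, -2, -1, 0, 1, 2, 3, 4, 5, 6, 7, 8, 9, 10}.

Counting them gives 21 values.

Answer: 21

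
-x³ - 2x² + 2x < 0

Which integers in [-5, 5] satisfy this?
Holds for: {-2, -1, 1, 2, 3, 4, 5}
Fails for: {-5, -4, -3, 0}

Answer: {-2, -1, 1, 2, 3, 4, 5}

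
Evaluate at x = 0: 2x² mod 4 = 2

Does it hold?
x = 0: LHS = (2·0²) mod 4 = 0 mod 4 = 0; 0 = 2 — FAILS

The relation fails at x = 0, so x = 0 is a counterexample.

Answer: No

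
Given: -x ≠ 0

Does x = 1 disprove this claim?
Substitute x = 1 into the relation:
x = 1: -1 ≠ 0 — holds

The claim holds here, so x = 1 is not a counterexample. (A counterexample exists elsewhere, e.g. x = 0.)

Answer: No, x = 1 is not a counterexample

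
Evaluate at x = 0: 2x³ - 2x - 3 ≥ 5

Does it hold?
x = 0: LHS = 2·0³ - 2·0 - 3 = -3; -3 ≥ 5 — FAILS

The relation fails at x = 0, so x = 0 is a counterexample.

Answer: No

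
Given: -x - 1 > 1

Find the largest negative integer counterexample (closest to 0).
Testing negative integers from -1 downward:
x = -1: LHS = -(-1) - 1 = 0; 0 > 1 — FAILS  ← closest negative counterexample to 0

Answer: x = -1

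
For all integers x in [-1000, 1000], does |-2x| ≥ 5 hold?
The claim fails at x = 0:
x = 0: LHS = |-2·0| = |0| = 0; 0 ≥ 5 — FAILS

Because a single integer refutes it, the statement is false.

Answer: False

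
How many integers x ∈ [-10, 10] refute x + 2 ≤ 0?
Counterexamples in [-10, 10]: {-1, 0, 1, 2, 3, 4, 5, 6, 7, 8, 9, 10}.

Counting them gives 12 values.

Answer: 12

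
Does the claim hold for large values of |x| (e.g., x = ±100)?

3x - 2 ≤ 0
x = 100: LHS = 3·100 - 2 = 298; 298 ≤ 0 — FAILS
x = -100: LHS = 3·(-100) - 2 = -302; -302 ≤ 0 — holds

Answer: Partially: fails for x = 100, holds for x = -100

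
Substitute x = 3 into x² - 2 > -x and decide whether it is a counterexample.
Substitute x = 3 into the relation:
x = 3: LHS = 3² - 2 = 7; 7 > -3 — holds

The claim holds here, so x = 3 is not a counterexample. (A counterexample exists elsewhere, e.g. x = 0.)

Answer: No, x = 3 is not a counterexample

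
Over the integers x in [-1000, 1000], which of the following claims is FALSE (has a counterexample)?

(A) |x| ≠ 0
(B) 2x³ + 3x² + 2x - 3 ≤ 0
(A) x = 0: LHS = |0| = 0; 0 ≠ 0 — FAILS
(B) x = 1: LHS = 2·1³ + 3·1² + 2·1 - 3 = 4; 4 ≤ 0 — FAILS

Answer: Both A and B are false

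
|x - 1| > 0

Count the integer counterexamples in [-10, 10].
Counterexamples in [-10, 10]: {1}.

Counting them gives 1 values.

Answer: 1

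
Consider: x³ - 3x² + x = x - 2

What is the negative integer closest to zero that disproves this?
Testing negative integers from -1 downward:
x = -1: LHS = (-1)³ - 3·(-1)² + (-1) = -5, RHS = (-1) - 2 = -3; -5 = -3 — FAILS  ← closest negative counterexample to 0

Answer: x = -1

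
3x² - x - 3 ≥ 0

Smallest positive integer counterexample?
Testing positive integers:
x = 1: LHS = 3·1² - 1 - 3 = -1; -1 ≥ 0 — FAILS  ← smallest positive counterexample

Answer: x = 1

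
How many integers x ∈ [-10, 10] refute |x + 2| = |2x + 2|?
Counterexamples in [-10, 10]: {-10, -9, -8, -7, -6, -5, -4, -3, -2, -1, 1, 2, 3, 4, 5, 6, 7, 8, 9, 10}.

Counting them gives 20 values.

Answer: 20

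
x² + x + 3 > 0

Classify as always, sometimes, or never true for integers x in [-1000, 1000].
Over all integers in [-1000, 1000], LHS − RHS is smallest at x = 0, where it equals 3:
x = 0: LHS = 0² + 0 + 3 = 3; 3 > 0 — holds
At the ends of the range:
x = -1000: LHS = (-1000)² + (-1000) + 3 = 999003; 999003 > 0 — holds
x = 1000: LHS = 1000² + 1000 + 3 = 1001003; 1001003 > 0 — holds
Hence LHS − RHS is never zero or negative, i.e. LHS > RHS throughout, so the relation holds for every integer in [-1000, 1000].

No counterexample exists.

Answer: Always true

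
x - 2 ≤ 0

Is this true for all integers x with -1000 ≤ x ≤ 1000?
The claim fails at x = 3:
x = 3: LHS = 3 - 2 = 1; 1 ≤ 0 — FAILS

Because a single integer refutes it, the statement is false.

Answer: False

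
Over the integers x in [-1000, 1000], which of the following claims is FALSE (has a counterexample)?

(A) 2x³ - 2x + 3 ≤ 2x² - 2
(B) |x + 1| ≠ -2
(A) x = 0: LHS = 2·0³ - 2·0 + 3 = 3, RHS = 2·0² - 2 = -2; 3 ≤ -2 — FAILS

(B) An absolute value is never negative, so the left side is ≥ 0 for every x, while the right side is -2. Tightest case in [-1000, 1000] is x = -1:
x = -1: LHS = |(-1) + 1| = |0| = 0; 0 ≠ -2 — holds
Hence LHS − RHS is never 0, i.e. the two sides are never equal, so the relation holds for every integer in [-1000, 1000].

Only (A) has a counterexample.

Answer: A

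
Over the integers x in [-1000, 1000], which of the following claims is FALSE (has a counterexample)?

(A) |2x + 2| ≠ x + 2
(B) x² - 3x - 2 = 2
(A) x = 0: LHS = |2·0 + 2| = |2| = 2, RHS = 0 + 2 = 2; 2 ≠ 2 — FAILS
(B) x = 0: LHS = 0² - 3·0 - 2 = -2; -2 = 2 — FAILS

Answer: Both A and B are false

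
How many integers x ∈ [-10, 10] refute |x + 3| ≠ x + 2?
Over all integers in [-10, 10], LHS − RHS is always positive; it is smallest at x = 0, where it equals 1:
x = 0: LHS = |0 + 3| = |3| = 3, RHS = 0 + 2 = 2; 3 ≠ 2 — holds
At the ends of the range:
x = -10: LHS = |(-10) + 3| = |-7| = 7, RHS = (-10) + 2 = -8; 7 ≠ -8 — holds
x = 10: LHS = |10 + 3| = |13| = 13, RHS = 10 + 2 = 12; 13 ≠ 12 — holds
Hence LHS − RHS is never 0, i.e. the two sides are never equal, so the relation holds for every integer in [-10, 10].

No counterexample appears in that range.

Answer: 0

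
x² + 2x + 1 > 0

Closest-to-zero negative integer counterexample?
Testing negative integers from -1 downward:
x = -1: LHS = (-1)² + 2·(-1) + 1 = 0; 0 > 0 — FAILS  ← closest negative counterexample to 0

Answer: x = -1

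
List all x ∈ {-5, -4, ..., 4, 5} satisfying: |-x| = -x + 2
Holds for: {1}
Fails for: {-5, -4, -3, -2, -1, 0, 2, 3, 4, 5}

Answer: {1}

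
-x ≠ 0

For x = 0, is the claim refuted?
Substitute x = 0 into the relation:
x = 0: LHS = -0 = 0; 0 ≠ 0 — FAILS

Since the claim fails at x = 0, this value is a counterexample.

Answer: Yes, x = 0 is a counterexample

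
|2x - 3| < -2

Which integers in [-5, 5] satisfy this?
An absolute value is never negative, so the left side is ≥ 0 for every x, while the right side is -2. Tightest case in [-5, 5] is x = 1:
x = 1: LHS = |2·1 - 3| = |-1| = 1; 1 < -2 — FAILS
Hence LHS − RHS is never negative, i.e. LHS ≥ RHS throughout, so the claimed relation (<) fails for every integer in [-5, 5].

Answer: None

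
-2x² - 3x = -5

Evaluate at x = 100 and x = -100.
x = 100: LHS = -2·100² - 3·100 = -20300; -20300 = -5 — FAILS
x = -100: LHS = -2·(-100)² - 3·(-100) = -19700; -19700 = -5 — FAILS

Answer: No, fails for both x = 100 and x = -100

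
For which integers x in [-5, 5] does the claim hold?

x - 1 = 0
Holds for: {1}
Fails for: {-5, -4, -3, -2, -1, 0, 2, 3, 4, 5}

Answer: {1}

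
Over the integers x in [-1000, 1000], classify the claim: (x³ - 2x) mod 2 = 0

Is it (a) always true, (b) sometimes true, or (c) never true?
Holds at x = 0: LHS = (0³ - 2·0) mod 2 = 0 mod 2 = 0; 0 = 0 — holds
Fails at x = 1: LHS = (1³ - 2·1) mod 2 = (-1) mod 2 = 1; 1 = 0 — FAILS
It is satisfied by some integers in the range but not all.

Answer: Sometimes true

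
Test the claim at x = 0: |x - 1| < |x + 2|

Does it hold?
x = 0: LHS = |0 - 1| = |-1| = 1, RHS = |0 + 2| = |2| = 2; 1 < 2 — holds

The relation is satisfied at x = 0.

Answer: Yes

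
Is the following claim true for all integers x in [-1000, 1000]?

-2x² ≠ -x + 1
Over all integers in [-1000, 1000], LHS − RHS is always negative; it is closest to 0 at x = 0, where it equals -1:
x = 0: LHS = -2·0² = 0, RHS = -0 + 1 = 1; 0 ≠ 1 — holds
At the ends of the range:
x = -1000: LHS = -2·(-1000)² = -2000000, RHS = -(-1000) + 1 = 1001; -2000000 ≠ 1001 — holds
x = 1000: LHS = -2·1000² = -2000000, RHS = -1000 + 1 = -999; -2000000 ≠ -999 — holds
Hence LHS − RHS is never 0, i.e. the two sides are never equal, so the relation holds for every integer in [-1000, 1000].

No counterexample exists.

Answer: True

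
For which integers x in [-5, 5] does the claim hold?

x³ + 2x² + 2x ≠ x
Holds for: {-5, -4, -3, -2, 1, 2, 3, 4, 5}
Fails for: {-1, 0}

Answer: {-5, -4, -3, -2, 1, 2, 3, 4, 5}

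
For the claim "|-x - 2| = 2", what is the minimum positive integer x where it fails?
Testing positive integers:
x = 1: LHS = |-1 - 2| = |-3| = 3; 3 = 2 — FAILS  ← smallest positive counterexample

Answer: x = 1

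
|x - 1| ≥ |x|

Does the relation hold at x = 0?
x = 0: LHS = |0 - 1| = |-1| = 1, RHS = |0| = 0; 1 ≥ 0 — holds

The relation is satisfied at x = 0.

Answer: Yes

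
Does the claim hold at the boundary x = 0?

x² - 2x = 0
x = 0: LHS = 0² - 2·0 = 0; 0 = 0 — holds

The relation is satisfied at x = 0.

Answer: Yes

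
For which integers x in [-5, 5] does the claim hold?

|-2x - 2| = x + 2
Holds for: {0}
Fails for: {-5, -4, -3, -2, -1, 1, 2, 3, 4, 5}

Answer: {0}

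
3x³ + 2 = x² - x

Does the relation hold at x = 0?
x = 0: LHS = 3·0³ + 2 = 2, RHS = 0² - 0 = 0; 2 = 0 — FAILS

The relation fails at x = 0, so x = 0 is a counterexample.

Answer: No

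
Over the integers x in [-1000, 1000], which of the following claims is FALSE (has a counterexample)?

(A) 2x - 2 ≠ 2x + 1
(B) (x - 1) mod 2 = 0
(A) Over all integers in [-1000, 1000], LHS − RHS is always negative; it is closest to 0 at x = 0, where it equals -3:
x = 0: LHS = 2·0 - 2 = -2, RHS = 2·0 + 1 = 1; -2 ≠ 1 — holds
At the ends of the range:
x = -1000: LHS = 2·(-1000) - 2 = -2002, RHS = 2·(-1000) + 1 = -1999; -2002 ≠ -1999 — holds
x = 1000: LHS = 2·1000 - 2 = 1998, RHS = 2·1000 + 1 = 2001; 1998 ≠ 2001 — holds
Hence LHS − RHS is never 0, i.e. the two sides are never equal, so the relation holds for every integer in [-1000, 1000].

(B) x = 0: LHS = (0 - 1) mod 2 = (-1) mod 2 = 1; 1 = 0 — FAILS

Only (B) has a counterexample.

Answer: B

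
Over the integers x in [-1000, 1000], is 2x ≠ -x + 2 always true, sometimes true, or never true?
Track d = LHS − RHS over the integers in [-1000, 1000]. Equality would need d = 0, but d changes sign only between consecutive integers, jumping over 0:
x = 0: LHS = 2·0 = 0, RHS = -0 + 2 = 2; 0 ≠ 2 — holds  (d = -2)
x = 1: LHS = 2·1 = 2, RHS = -1 + 2 = 1; 2 ≠ 1 — holds  (d = 1)
Away from these crossings d keeps a constant sign, and checking every integer in [-1000, 1000] confirms d ≠ 0 throughout. Hence the two sides are never equal, so the relation holds for every integer in [-1000, 1000].

No counterexample exists.

Answer: Always true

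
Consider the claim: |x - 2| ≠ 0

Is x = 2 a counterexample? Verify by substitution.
Substitute x = 2 into the relation:
x = 2: LHS = |2 - 2| = |0| = 0; 0 ≠ 0 — FAILS

Since the claim fails at x = 2, this value is a counterexample.

Answer: Yes, x = 2 is a counterexample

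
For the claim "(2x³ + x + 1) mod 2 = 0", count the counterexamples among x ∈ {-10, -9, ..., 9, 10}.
Counterexamples in [-10, 10]: {-10, -8, -6, -4, -2, 0, 2, 4, 6, 8, 10}.

Counting them gives 11 values.

Answer: 11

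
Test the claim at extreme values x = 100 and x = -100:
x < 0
x = 100: 100 < 0 — FAILS
x = -100: -100 < 0 — holds

Answer: Partially: fails for x = 100, holds for x = -100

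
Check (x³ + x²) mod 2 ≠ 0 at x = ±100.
x = 100: LHS = (100³ + 100²) mod 2 = 1010000 mod 2 = 0; 0 ≠ 0 — FAILS
x = -100: LHS = ((-100)³ + (-100)²) mod 2 = (-990000) mod 2 = 0; 0 ≠ 0 — FAILS

Answer: No, fails for both x = 100 and x = -100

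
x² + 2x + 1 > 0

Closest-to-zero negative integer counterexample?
Testing negative integers from -1 downward:
x = -1: LHS = (-1)² + 2·(-1) + 1 = 0; 0 > 0 — FAILS  ← closest negative counterexample to 0

Answer: x = -1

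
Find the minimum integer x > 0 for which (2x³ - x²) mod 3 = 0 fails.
Testing positive integers:
x = 1: LHS = (2·1³ - 1²) mod 3 = 1 mod 3 = 1; 1 = 0 — FAILS  ← smallest positive counterexample

Answer: x = 1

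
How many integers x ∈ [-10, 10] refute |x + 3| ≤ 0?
Counterexamples in [-10, 10]: {-10, -9, -8, -7, -6, -5, -4, -2, -1, 0, 1, 2, 3, 4, 5, 6, 7, 8, 9, 10}.

Counting them gives 20 values.

Answer: 20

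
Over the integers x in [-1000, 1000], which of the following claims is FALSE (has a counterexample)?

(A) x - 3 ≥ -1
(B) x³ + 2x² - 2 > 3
(A) x = 0: LHS = 0 - 3 = -3; -3 ≥ -1 — FAILS
(B) x = 0: LHS = 0³ + 2·0² - 2 = -2; -2 > 3 — FAILS

Answer: Both A and B are false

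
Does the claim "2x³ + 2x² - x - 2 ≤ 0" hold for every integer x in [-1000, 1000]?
The claim fails at x = 1:
x = 1: LHS = 2·1³ + 2·1² - 1 - 2 = 1; 1 ≤ 0 — FAILS

Because a single integer refutes it, the statement is false.

Answer: False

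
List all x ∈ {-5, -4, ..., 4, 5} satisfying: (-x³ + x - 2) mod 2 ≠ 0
For a polynomial with integer coefficients, its value mod 2 depends only on x mod 2, so it suffices to check one representative of each residue class, x = 0, 1:
x = 0: LHS = (-0³ + 0 - 2) mod 2 = (-2) mod 2 = 0; 0 ≠ 0 — FAILS
x = 1: LHS = (-1³ + 1 - 2) mod 2 = (-2) mod 2 = 0; 0 ≠ 0 — FAILS
The relation fails in every residue class, so the claimed relation (≠) fails for every integer in [-5, 5].

Answer: None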